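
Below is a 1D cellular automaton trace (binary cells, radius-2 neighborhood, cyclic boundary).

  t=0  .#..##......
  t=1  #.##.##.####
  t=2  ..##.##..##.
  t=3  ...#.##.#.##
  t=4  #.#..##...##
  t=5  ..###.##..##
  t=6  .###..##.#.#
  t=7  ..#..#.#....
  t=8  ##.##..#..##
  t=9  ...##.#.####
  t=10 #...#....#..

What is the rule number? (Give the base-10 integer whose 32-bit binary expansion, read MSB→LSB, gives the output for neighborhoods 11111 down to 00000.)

  nb #####: next=#  (t=1,i=10, bit31=1)
  nb ####.: next=.  (t=1,i=11, bit30=0)
  nb ###.#: next=.  (t=1,i=0, bit29=0)
  nb ###..: next=.  (t=6,i=3, bit28=0)
  nb ##.##: next=.  (t=1,i=1, bit27=0)
  nb ##.#.: next=.  (t=3,i=7, bit26=0)
  nb ##..#: next=.  (t=2,i=7, bit25=0)
  nb ##...: next=#  (t=0,i=6, bit24=1)
  nb #.###: next=.  (t=1,i=8, bit23=0)
  nb #.##.: next=#  (t=1,i=2, bit22=1)
  nb #.#.#: next=.  (t=3,i=8, bit21=0)
  nb #.#..: next=#  (t=4,i=2, bit20=1)
  nb #..##: next=#  (t=0,i=3, bit19=1)
  nb #..#.: next=#  (t=7,i=4, bit18=1)
  nb #...#: next=.  (t=2,i=0, bit17=0)
  nb #....: next=.  (t=0,i=7, bit16=0)
  nb .####: next=#  (t=1,i=9, bit15=1)
  nb .###.: next=#  (t=4,i=11, bit14=1)
  nb .##.#: next=#  (t=1,i=3, bit13=1)
  nb .##..: next=#  (t=0,i=5, bit12=1)
  nb .#.##: next=.  (t=3,i=4, bit11=0)
  nb .#.#.: next=.  (t=6,i=10, bit10=0)
  nb .#..#: next=#  (t=0,i=2, bit9=1)
  nb .#...: next=.  (t=7,i=8, bit8=0)
  nb ..###: next=#  (t=4,i=10, bit7=1)
  nb ..##.: next=.  (t=0,i=4, bit6=0)
  nb ..#.#: next=.  (t=3,i=3, bit5=0)
  nb ..#..: next=.  (t=0,i=1, bit4=0)
  nb ...##: next=.  (t=2,i=1, bit3=0)
  nb ...#.: next=#  (t=0,i=0, bit2=1)
  nb ....#: next=#  (t=0,i=11, bit1=1)
  nb .....: next=#  (t=0,i=8, bit0=1)
  bits 10000001010111001111001010000111 = 2170352263

2170352263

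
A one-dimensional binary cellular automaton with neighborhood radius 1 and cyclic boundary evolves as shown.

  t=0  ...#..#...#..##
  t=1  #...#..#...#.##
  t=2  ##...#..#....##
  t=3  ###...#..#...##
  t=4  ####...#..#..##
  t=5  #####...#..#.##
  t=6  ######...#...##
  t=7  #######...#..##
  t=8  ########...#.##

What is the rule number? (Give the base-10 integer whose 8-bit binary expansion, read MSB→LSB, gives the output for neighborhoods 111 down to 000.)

216

  ###|#  b7=1 t=1,i=14
  ##.|#  b6=1 t=0,i=14
  #.#|.  b5=0 t=1,i=12
  #..|#  b4=1 t=0,i=0
  .##|#  b3=1 t=0,i=13
  .#.|.  b2=0 t=0,i=3
  ..#|.  b1=0 t=0,i=2
  ...|.  b0=0 t=0,i=1
  bits 11011000 = 216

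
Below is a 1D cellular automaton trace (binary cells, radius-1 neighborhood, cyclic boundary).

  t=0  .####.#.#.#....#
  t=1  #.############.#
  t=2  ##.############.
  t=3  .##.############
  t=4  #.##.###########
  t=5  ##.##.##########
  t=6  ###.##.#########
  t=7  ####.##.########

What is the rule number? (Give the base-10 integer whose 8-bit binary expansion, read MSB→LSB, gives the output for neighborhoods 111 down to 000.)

245

  ###|#  b7=1 t=0,i=2
  ##.|#  b6=1 t=0,i=4
  #.#|#  b5=1 t=0,i=0
  #..|#  b4=1 t=0,i=11
  .##|.  b3=0 t=0,i=1
  .#.|#  b2=1 t=0,i=6
  ..#|.  b1=0 t=0,i=14
  ...|#  b0=1 t=0,i=12
  bits 11110101 = 245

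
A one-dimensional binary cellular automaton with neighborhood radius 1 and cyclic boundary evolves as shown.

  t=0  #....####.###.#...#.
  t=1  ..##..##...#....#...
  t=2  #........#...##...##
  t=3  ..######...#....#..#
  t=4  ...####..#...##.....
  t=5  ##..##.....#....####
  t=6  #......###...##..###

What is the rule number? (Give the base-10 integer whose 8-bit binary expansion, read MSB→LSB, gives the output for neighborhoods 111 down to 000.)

129

  nb ###: next=#  (t=0,i=6, bit7=1)
  nb ##.: next=.  (t=0,i=8, bit6=0)
  nb #.#: next=.  (t=0,i=9, bit5=0)
  nb #..: next=.  (t=0,i=1, bit4=0)
  nb .##: next=.  (t=0,i=5, bit3=0)
  nb .#.: next=.  (t=0,i=0, bit2=0)
  nb ..#: next=.  (t=0,i=4, bit1=0)
  nb ...: next=#  (t=0,i=2, bit0=1)
  bits 10000001 = 129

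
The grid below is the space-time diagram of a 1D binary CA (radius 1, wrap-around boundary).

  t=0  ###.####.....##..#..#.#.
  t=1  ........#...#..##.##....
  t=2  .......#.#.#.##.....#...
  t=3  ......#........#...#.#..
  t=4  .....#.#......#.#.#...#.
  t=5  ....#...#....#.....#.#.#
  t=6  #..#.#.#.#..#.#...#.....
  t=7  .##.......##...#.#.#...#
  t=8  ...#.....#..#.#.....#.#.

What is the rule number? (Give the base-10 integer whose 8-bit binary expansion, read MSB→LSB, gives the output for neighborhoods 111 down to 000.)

  nb ###: next=.  (t=0,i=1, bit7=0)
  nb ##.: next=.  (t=0,i=2, bit6=0)
  nb #.#: next=.  (t=0,i=3, bit5=0)
  nb #..: next=#  (t=0,i=8, bit4=1)
  nb .##: next=.  (t=0,i=0, bit3=0)
  nb .#.: next=.  (t=0,i=17, bit2=0)
  nb ..#: next=#  (t=0,i=12, bit1=1)
  nb ...: next=.  (t=0,i=9, bit0=0)
  bits 00010010 = 18

18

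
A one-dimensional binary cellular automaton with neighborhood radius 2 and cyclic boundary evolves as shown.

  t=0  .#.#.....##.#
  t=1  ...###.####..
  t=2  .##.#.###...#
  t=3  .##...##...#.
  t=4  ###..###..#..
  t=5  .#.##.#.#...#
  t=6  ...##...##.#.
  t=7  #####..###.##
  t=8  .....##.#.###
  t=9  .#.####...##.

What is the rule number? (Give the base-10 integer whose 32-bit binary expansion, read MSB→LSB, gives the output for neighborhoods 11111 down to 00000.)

  [31] ##### => .  t=7,i=0
  [30] ####. => .  t=1,i=9
  [29] ###.# => .  t=1,i=5
  [28] ###.. => .  t=1,i=10
  [27] ##.## => #  t=1,i=6
  [26] ##.#. => .  t=0,i=11
  [25] ##..# => #  t=4,i=3
  [24] ##... => .  t=1,i=11
  [23] #.### => #  t=1,i=7
  [22] #.##. => #  t=2,i=1
  [21] #.#.# => .  t=0,i=1
  [20] #.#.. => #  t=0,i=3
  [19] #..## => #  t=3,i=0
  [18] #..#. => .  t=4,i=9
  [17] #...# => .  t=2,i=10
  [16] #.... => #  t=0,i=5
  [15] .#### => #  t=1,i=8
  [14] .###. => #  t=1,i=4
  [13] .##.# => #  t=0,i=10
  [12] .##.. => #  t=3,i=2
  [11] .#.## => .  t=2,i=0
  [10] .#.#. => .  t=0,i=0
  [9] .#..# => .  t=3,i=12
  [8] .#... => #  t=0,i=4
  [7] ..### => .  t=1,i=3
  [6] ..##. => #  t=0,i=9
  [5] ..#.# => .  t=2,i=12
  [4] ..#.. => .  t=3,i=11
  [3] ...## => #  t=0,i=8
  [2] ...#. => #  t=2,i=11
  [1] ....# => #  t=0,i=7
  [0] ..... => .  t=0,i=6
  bits 00001010110110011111000101001110 = 182055246

182055246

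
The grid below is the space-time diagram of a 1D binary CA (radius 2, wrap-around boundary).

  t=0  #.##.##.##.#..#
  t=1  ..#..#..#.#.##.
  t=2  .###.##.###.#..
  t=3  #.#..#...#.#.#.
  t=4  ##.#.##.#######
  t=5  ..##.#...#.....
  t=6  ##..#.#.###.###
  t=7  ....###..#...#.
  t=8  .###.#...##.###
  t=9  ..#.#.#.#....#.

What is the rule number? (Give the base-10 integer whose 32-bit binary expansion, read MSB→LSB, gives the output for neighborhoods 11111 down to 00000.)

  nb #####: next=.  (t=4,i=10, bit31=0)
  nb ####.: next=.  (t=4,i=0, bit30=0)
  nb ###.#: next=.  (t=2,i=3, bit29=0)
  nb ###..: next=.  (t=6,i=1, bit28=0)
  nb ##.##: next=.  (t=0,i=1, bit27=0)
  nb ##.#.: next=#  (t=0,i=10, bit26=1)
  nb ##..#: next=.  (t=6,i=2, bit25=0)
  nb ##...: next=.  (t=1,i=14, bit24=0)
  nb #.###: next=.  (t=2,i=8, bit23=0)
  nb #.##.: next=#  (t=0,i=2, bit22=1)
  nb #.#.#: next=#  (t=1,i=10, bit21=1)
  nb #.#..: next=.  (t=0,i=11, bit20=0)
  nb #..##: next=#  (t=0,i=13, bit19=1)
  nb #..#.: next=.  (t=1,i=4, bit18=0)
  nb #...#: next=.  (t=1,i=0, bit17=0)
  nb #....: next=.  (t=5,i=11, bit16=0)
  nb .####: next=#  (t=4,i=9, bit15=1)
  nb .###.: next=#  (t=2,i=2, bit14=1)
  nb .##.#: next=.  (t=0,i=0, bit13=0)
  nb .##..: next=.  (t=1,i=13, bit12=0)
  nb .#.##: next=.  (t=1,i=11, bit11=0)
  nb .#.#.: next=#  (t=1,i=9, bit10=1)
  nb .#..#: next=#  (t=0,i=12, bit9=1)
  nb .#...: next=#  (t=2,i=13, bit8=1)
  nb ..###: next=.  (t=2,i=1, bit7=0)
  nb ..##.: next=.  (t=0,i=14, bit6=0)
  nb ..#.#: next=#  (t=1,i=8, bit5=1)
  nb ..#..: next=#  (t=1,i=2, bit4=1)
  nb ...##: next=#  (t=2,i=0, bit3=1)
  nb ...#.: next=#  (t=1,i=1, bit2=1)
  nb ....#: next=#  (t=5,i=0, bit1=1)
  nb .....: next=#  (t=5,i=12, bit0=1)
  bits 00000100011010001100011100111111 = 73975615

73975615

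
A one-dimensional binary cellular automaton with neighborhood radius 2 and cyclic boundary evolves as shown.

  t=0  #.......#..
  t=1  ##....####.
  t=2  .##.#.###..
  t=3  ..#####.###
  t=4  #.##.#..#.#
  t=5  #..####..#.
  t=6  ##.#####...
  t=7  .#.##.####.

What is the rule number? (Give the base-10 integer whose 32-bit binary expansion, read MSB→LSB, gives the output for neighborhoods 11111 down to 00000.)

1471331222

  ##### -> .   bit 31 = 0  t=3,i=4
  ####. -> #   bit 30 = 1  t=1,i=8
  ###.# -> .   bit 29 = 0  t=1,i=9
  ###.. -> #   bit 28 = 1  t=2,i=8
  ##.## -> .   bit 27 = 0  t=1,i=10
  ##.#. -> #   bit 26 = 1  t=2,i=3
  ##..# -> #   bit 25 = 1  t=3,i=0
  ##... -> #   bit 24 = 1  t=1,i=2
  #.### -> #   bit 23 = 1  t=2,i=6
  #.##. -> .   bit 22 = 0  t=1,i=0
  #.#.# -> #   bit 21 = 1  t=2,i=4
  #.#.. -> #   bit 20 = 1  t=4,i=5
  #..## -> .   bit 19 = 0  t=3,i=1
  #..#. -> .   bit 18 = 0  t=0,i=10
  #...# -> #   bit 17 = 1  t=2,i=10
  #.... -> .   bit 16 = 0  t=0,i=2
  .#### -> #   bit 15 = 1  t=1,i=7
  .###. -> .   bit 14 = 0  t=2,i=7
  .##.# -> #   bit 13 = 1  t=2,i=2
  .##.. -> #   bit 12 = 1  t=1,i=1
  .#.## -> #   bit 11 = 1  t=2,i=5
  .#.#. -> .   bit 10 = 0  t=5,i=10
  .#..# -> #   bit 9 = 1  t=0,i=9
  .#... -> #   bit 8 = 1  t=0,i=1
  ..### -> #   bit 7 = 1  t=1,i=6
  ..##. -> .   bit 6 = 0  t=2,i=1
  ..#.# -> .   bit 5 = 0  t=4,i=8
  ..#.. -> #   bit 4 = 1  t=0,i=0
  ...## -> .   bit 3 = 0  t=1,i=5
  ...#. -> #   bit 2 = 1  t=0,i=7
  ....# -> #   bit 1 = 1  t=0,i=6
  ..... -> .   bit 0 = 0  t=0,i=3
  bits 01010111101100101011101110010110 = 1471331222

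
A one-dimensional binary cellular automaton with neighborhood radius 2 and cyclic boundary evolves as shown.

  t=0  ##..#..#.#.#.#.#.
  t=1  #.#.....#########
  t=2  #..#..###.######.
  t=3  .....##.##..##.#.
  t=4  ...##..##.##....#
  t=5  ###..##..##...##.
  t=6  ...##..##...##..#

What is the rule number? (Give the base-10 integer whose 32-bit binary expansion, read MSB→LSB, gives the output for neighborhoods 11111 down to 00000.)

  ##### -> #   bit 31 = 1  t=1,i=10
  ####. -> .   bit 30 = 0  t=1,i=16
  ###.# -> #   bit 29 = 1  t=1,i=0
  ###.. -> .   bit 28 = 0  t=5,i=2
  ##.## -> #   bit 27 = 1  t=2,i=9
  ##.#. -> .   bit 26 = 0  t=1,i=1
  ##..# -> #   bit 25 = 1  t=0,i=2
  ##... -> .   bit 24 = 0  t=4,i=12
  #.### -> .   bit 23 = 0  t=2,i=10
  #.##. -> #   bit 22 = 1  t=0,i=0
  #.#.# -> #   bit 21 = 1  t=0,i=9
  #.#.. -> .   bit 20 = 0  t=1,i=2
  #..## -> #   bit 19 = 1  t=2,i=5
  #..#. -> .   bit 18 = 0  t=0,i=3
  #...# -> #   bit 17 = 1  t=4,i=1
  #.... -> .   bit 16 = 0  t=1,i=4
  .#### -> .   bit 15 = 0  t=1,i=9
  .###. -> .   bit 14 = 0  t=2,i=7
  .##.# -> .   bit 13 = 0  t=3,i=6
  .##.. -> .   bit 12 = 0  t=0,i=1
  .#.## -> #   bit 11 = 1  t=0,i=16
  .#.#. -> #   bit 10 = 1  t=0,i=8
  .#..# -> .   bit 9 = 0  t=0,i=5
  .#... -> #   bit 8 = 1  t=1,i=3
  ..### -> #   bit 7 = 1  t=1,i=8
  ..##. -> .   bit 6 = 0  t=3,i=5
  ..#.# -> .   bit 5 = 0  t=0,i=7
  ..#.. -> .   bit 4 = 0  t=0,i=4
  ...## -> #   bit 3 = 1  t=1,i=7
  ...#. -> #   bit 2 = 1  t=4,i=15
  ....# -> #   bit 1 = 1  t=1,i=6
  ..... -> .   bit 0 = 0  t=1,i=5
  bits 10101010011010100000110110001110 = 2859077006

2859077006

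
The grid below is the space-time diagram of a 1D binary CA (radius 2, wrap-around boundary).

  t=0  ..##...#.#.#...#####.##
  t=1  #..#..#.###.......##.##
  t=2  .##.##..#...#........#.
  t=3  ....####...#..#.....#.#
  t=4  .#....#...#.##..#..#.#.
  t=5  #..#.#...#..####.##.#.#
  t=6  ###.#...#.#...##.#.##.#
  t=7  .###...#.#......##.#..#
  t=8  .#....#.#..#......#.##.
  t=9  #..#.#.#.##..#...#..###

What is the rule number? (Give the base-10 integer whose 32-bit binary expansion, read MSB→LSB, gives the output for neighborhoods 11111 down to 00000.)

  [31] ##### => .  t=0,i=17
  [30] ####. => #  t=0,i=18
  [29] ###.# => #  t=0,i=19
  [28] ###.. => .  t=1,i=0
  [27] ##.## => .  t=0,i=20
  [26] ##.#. => #  t=5,i=19
  [25] ##..# => #  t=0,i=0
  [24] ##... => .  t=0,i=4
  [23] #.### => #  t=1,i=8
  [22] #.##. => #  t=0,i=21
  [21] #.#.# => #  t=0,i=9
  [20] #.#.. => .  t=0,i=11
  [19] #..## => .  t=0,i=1
  [18] #..#. => #  t=1,i=2
  [17] #...# => .  t=0,i=5
  [16] #.... => #  t=1,i=12
  [15] .#### => .  t=0,i=16
  [14] .###. => .  t=1,i=9
  [13] .##.# => .  t=1,i=19
  [12] .##.. => #  t=0,i=3
  [11] .#.## => .  t=1,i=7
  [10] .#.#. => #  t=0,i=8
  [9] .#..# => #  t=1,i=4
  [8] .#... => .  t=0,i=12
  [7] ..### => .  t=0,i=15
  [6] ..##. => .  t=0,i=2
  [5] ..#.# => .  t=0,i=7
  [4] ..#.. => .  t=1,i=3
  [3] ...## => .  t=0,i=14
  [2] ...#. => #  t=0,i=6
  [1] ....# => .  t=1,i=16
  [0] ..... => .  t=1,i=13
  bits 01100110111001010001011000000100 = 1726289412

1726289412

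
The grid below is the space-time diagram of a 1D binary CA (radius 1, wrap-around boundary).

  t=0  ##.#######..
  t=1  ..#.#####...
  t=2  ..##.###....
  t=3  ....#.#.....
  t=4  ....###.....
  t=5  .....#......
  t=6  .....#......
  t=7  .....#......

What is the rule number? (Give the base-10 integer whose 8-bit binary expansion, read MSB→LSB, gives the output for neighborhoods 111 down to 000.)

164

  [7] ### => #  t=0,i=4
  [6] ##. => .  t=0,i=1
  [5] #.# => #  t=0,i=2
  [4] #.. => .  t=0,i=10
  [3] .## => .  t=0,i=0
  [2] .#. => #  t=1,i=2
  [1] ..# => .  t=0,i=11
  [0] ... => .  t=1,i=0
  bits 10100100 = 164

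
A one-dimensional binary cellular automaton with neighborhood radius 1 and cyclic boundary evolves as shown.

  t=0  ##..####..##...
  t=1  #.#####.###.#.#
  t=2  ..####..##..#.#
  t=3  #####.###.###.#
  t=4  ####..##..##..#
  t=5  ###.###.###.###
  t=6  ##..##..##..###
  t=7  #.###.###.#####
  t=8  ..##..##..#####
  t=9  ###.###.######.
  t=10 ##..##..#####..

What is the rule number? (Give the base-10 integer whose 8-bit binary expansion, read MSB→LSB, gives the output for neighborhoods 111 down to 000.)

  ### -> #   bit 7 = 1  t=0,i=5
  ##. -> .   bit 6 = 0  t=0,i=1
  #.# -> .   bit 5 = 0  t=1,i=1
  #.. -> #   bit 4 = 1  t=0,i=2
  .## -> #   bit 3 = 1  t=0,i=0
  .#. -> #   bit 2 = 1  t=1,i=12
  ..# -> #   bit 1 = 1  t=0,i=3
  ... -> .   bit 0 = 0  t=0,i=13
  bits 10011110 = 158

158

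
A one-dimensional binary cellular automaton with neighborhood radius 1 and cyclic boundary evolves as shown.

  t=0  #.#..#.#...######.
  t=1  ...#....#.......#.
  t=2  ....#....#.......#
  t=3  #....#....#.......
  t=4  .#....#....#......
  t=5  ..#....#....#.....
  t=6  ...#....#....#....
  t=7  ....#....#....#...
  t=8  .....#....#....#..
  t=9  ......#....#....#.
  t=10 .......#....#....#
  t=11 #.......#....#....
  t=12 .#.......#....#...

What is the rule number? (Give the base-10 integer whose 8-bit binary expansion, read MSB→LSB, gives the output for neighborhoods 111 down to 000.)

  [7] ### => .  t=0,i=12
  [6] ##. => #  t=0,i=16
  [5] #.# => .  t=0,i=1
  [4] #.. => #  t=0,i=3
  [3] .## => .  t=0,i=11
  [2] .#. => .  t=0,i=0
  [1] ..# => .  t=0,i=4
  [0] ... => .  t=0,i=9
  bits 01010000 = 80

80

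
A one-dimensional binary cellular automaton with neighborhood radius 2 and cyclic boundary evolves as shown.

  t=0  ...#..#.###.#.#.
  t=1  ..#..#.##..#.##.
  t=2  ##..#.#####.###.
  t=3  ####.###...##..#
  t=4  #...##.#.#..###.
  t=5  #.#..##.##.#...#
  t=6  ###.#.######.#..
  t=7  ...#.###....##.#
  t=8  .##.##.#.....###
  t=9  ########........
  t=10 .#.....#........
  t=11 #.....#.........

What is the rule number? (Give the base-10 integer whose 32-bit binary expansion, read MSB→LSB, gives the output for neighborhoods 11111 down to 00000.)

517913604

  #####|.  b31=0 t=2,i=8
  ####.|.  b30=0 t=2,i=9
  ###.#|.  b29=0 t=0,i=10
  ###..|#  b28=1 t=3,i=7
  ##.##|#  b27=1 t=2,i=11
  ##.#.|#  b26=1 t=0,i=11
  ##..#|#  b25=1 t=1,i=9
  ##...|.  b24=0 t=1,i=15
  #.###|#  b23=1 t=0,i=8
  #.##.|#  b22=1 t=1,i=7
  #.#.#|.  b21=0 t=0,i=12
  #.#..|#  b20=1 t=0,i=14
  #..##|#  b19=1 t=3,i=14
  #..#.|#  b18=1 t=0,i=5
  #...#|#  b17=1 t=1,i=0
  #....|.  b16=0 t=0,i=0
  .####|#  b15=1 t=2,i=7
  .###.|.  b14=0 t=0,i=9
  .##.#|#  b13=1 t=4,i=5
  .##..|#  b12=1 t=1,i=8
  .#.##|#  b11=1 t=0,i=7
  .#.#.|#  b10=1 t=0,i=13
  .#..#|.  b9=0 t=0,i=4
  .#...|.  b8=0 t=0,i=15
  ..###|.  b7=0 t=3,i=15
  ..##.|.  b6=0 t=3,i=11
  ..#.#|.  b5=0 t=0,i=6
  ..#..|.  b4=0 t=0,i=3
  ...##|.  b3=0 t=3,i=10
  ...#.|#  b2=1 t=0,i=2
  ....#|.  b1=0 t=0,i=1
  .....|.  b0=0 t=8,i=10
  bits 00011110110111101011110000000100 = 517913604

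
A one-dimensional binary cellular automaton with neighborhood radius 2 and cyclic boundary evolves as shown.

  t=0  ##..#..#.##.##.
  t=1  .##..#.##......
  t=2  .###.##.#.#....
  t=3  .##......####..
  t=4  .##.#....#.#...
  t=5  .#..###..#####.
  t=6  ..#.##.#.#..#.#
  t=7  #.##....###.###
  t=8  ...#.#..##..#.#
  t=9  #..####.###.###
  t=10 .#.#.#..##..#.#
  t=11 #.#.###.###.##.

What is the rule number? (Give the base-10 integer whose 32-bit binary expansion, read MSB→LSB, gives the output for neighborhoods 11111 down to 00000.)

1116823520

  nb #####: next=.  (t=5,i=11, bit31=0)
  nb ####.: next=#  (t=3,i=11, bit30=1)
  nb ###.#: next=.  (t=2,i=3, bit29=0)
  nb ###..: next=.  (t=3,i=12, bit28=0)
  nb ##.##: next=.  (t=0,i=11, bit27=0)
  nb ##.#.: next=.  (t=2,i=7, bit26=0)
  nb ##..#: next=#  (t=0,i=2, bit25=1)
  nb ##...: next=.  (t=1,i=9, bit24=0)
  nb #.###: next=#  (t=7,i=12, bit23=1)
  nb #.##.: next=.  (t=0,i=0, bit22=0)
  nb #.#.#: next=.  (t=2,i=8, bit21=0)
  nb #.#..: next=#  (t=2,i=10, bit20=1)
  nb #..##: next=.  (t=5,i=3, bit19=0)
  nb #..#.: next=.  (t=0,i=3, bit18=0)
  nb #...#: next=.  (t=3,i=14, bit17=0)
  nb #....: next=#  (t=1,i=10, bit16=1)
  nb .####: next=.  (t=3,i=10, bit15=0)
  nb .###.: next=#  (t=2,i=2, bit14=1)
  nb .##.#: next=.  (t=0,i=10, bit13=0)
  nb .##..: next=#  (t=0,i=1, bit12=1)
  nb .#.##: next=#  (t=0,i=8, bit11=1)
  nb .#.#.: next=#  (t=2,i=9, bit10=1)
  nb .#..#: next=#  (t=0,i=5, bit9=1)
  nb .#...: next=#  (t=2,i=11, bit8=1)
  nb ..###: next=#  (t=2,i=1, bit7=1)
  nb ..##.: next=#  (t=1,i=1, bit6=1)
  nb ..#.#: next=#  (t=0,i=7, bit5=1)
  nb ..#..: next=.  (t=0,i=4, bit4=0)
  nb ...##: next=.  (t=1,i=0, bit3=0)
  nb ...#.: next=.  (t=4,i=8, bit2=0)
  nb ....#: next=.  (t=1,i=14, bit1=0)
  nb .....: next=.  (t=1,i=11, bit0=0)
  bits 01000010100100010101111111100000 = 1116823520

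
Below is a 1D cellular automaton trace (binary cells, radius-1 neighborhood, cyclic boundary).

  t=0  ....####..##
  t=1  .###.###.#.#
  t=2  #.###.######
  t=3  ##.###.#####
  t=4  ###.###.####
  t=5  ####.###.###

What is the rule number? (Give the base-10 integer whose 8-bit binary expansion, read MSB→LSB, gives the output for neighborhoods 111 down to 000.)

  nb ###: next=#  (t=0,i=5, bit7=1)
  nb ##.: next=#  (t=0,i=7, bit6=1)
  nb #.#: next=#  (t=1,i=0, bit5=1)
  nb #..: next=.  (t=0,i=0, bit4=0)
  nb .##: next=.  (t=0,i=4, bit3=0)
  nb .#.: next=#  (t=1,i=9, bit2=1)
  nb ..#: next=#  (t=0,i=3, bit1=1)
  nb ...: next=#  (t=0,i=1, bit0=1)
  bits 11100111 = 231

231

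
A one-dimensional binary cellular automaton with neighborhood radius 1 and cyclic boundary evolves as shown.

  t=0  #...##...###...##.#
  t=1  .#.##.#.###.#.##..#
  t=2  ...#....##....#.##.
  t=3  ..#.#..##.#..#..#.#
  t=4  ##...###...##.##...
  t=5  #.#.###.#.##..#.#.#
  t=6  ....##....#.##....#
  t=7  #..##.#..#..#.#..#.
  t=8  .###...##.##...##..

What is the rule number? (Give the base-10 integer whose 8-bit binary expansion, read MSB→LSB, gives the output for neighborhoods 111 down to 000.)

  ### -> #   bit 7 = 1  t=0,i=10
  ##. -> .   bit 6 = 0  t=0,i=0
  #.# -> .   bit 5 = 0  t=0,i=17
  #.. -> #   bit 4 = 1  t=0,i=1
  .## -> #   bit 3 = 1  t=0,i=4
  .#. -> .   bit 2 = 0  t=1,i=1
  ..# -> #   bit 1 = 1  t=0,i=3
  ... -> .   bit 0 = 0  t=0,i=2
  bits 10011010 = 154

154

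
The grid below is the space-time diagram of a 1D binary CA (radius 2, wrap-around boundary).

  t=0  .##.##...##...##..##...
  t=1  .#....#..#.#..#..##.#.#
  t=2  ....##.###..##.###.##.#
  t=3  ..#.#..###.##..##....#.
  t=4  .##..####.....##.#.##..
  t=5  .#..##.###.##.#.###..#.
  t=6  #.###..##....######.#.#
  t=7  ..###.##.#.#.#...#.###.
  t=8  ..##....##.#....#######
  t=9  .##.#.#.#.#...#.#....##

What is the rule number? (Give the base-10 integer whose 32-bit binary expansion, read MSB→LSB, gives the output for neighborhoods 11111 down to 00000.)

1437354727

  nb #####: next=.  (t=6,i=15, bit31=0)
  nb ####.: next=#  (t=4,i=7, bit30=1)
  nb ###.#: next=.  (t=2,i=17, bit29=0)
  nb ###..: next=#  (t=2,i=9, bit28=1)
  nb ##.##: next=.  (t=0,i=3, bit27=0)
  nb ##.#.: next=#  (t=1,i=19, bit26=1)
  nb ##..#: next=.  (t=0,i=16, bit25=0)
  nb ##...: next=#  (t=0,i=6, bit24=1)
  nb #.###: next=#  (t=2,i=7, bit23=1)
  nb #.##.: next=.  (t=0,i=4, bit22=0)
  nb #.#.#: next=#  (t=1,i=20, bit21=1)
  nb #.#..: next=.  (t=1,i=1, bit20=0)
  nb #..##: next=#  (t=0,i=17, bit19=1)
  nb #..#.: next=#  (t=1,i=8, bit18=1)
  nb #...#: next=.  (t=0,i=7, bit17=0)
  nb #....: next=.  (t=0,i=21, bit16=0)
  nb .####: next=.  (t=4,i=6, bit15=0)
  nb .###.: next=#  (t=2,i=8, bit14=1)
  nb .##.#: next=.  (t=0,i=2, bit13=0)
  nb .##..: next=.  (t=0,i=5, bit12=0)
  nb .#.##: next=#  (t=4,i=18, bit11=1)
  nb .#.#.: next=.  (t=1,i=0, bit10=0)
  nb .#..#: next=#  (t=1,i=7, bit9=1)
  nb .#...: next=.  (t=1,i=2, bit8=0)
  nb ..###: next=#  (t=3,i=7, bit7=1)
  nb ..##.: next=#  (t=0,i=1, bit6=1)
  nb ..#.#: next=#  (t=1,i=9, bit5=1)
  nb ..#..: next=.  (t=1,i=6, bit4=0)
  nb ...##: next=.  (t=0,i=0, bit3=0)
  nb ...#.: next=#  (t=1,i=5, bit2=1)
  nb ....#: next=#  (t=0,i=22, bit1=1)
  nb .....: next=#  (t=4,i=11, bit0=1)
  bits 01010101101011000100101011100111 = 1437354727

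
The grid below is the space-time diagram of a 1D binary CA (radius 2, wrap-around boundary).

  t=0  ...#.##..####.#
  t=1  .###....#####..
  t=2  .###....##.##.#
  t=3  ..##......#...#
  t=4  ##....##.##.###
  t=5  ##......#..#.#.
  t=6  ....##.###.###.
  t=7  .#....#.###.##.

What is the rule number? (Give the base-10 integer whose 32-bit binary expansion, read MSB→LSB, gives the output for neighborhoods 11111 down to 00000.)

  nb #####: next=.  (t=1,i=10, bit31=0)
  nb ####.: next=#  (t=0,i=11, bit30=1)
  nb ###.#: next=#  (t=0,i=12, bit29=1)
  nb ###..: next=#  (t=1,i=3, bit28=1)
  nb ##.##: next=#  (t=2,i=10, bit27=1)
  nb ##.#.: next=.  (t=0,i=13, bit26=0)
  nb ##..#: next=.  (t=0,i=7, bit25=0)
  nb ##...: next=.  (t=1,i=4, bit24=0)
  nb #.###: next=.  (t=2,i=1, bit23=0)
  nb #.##.: next=.  (t=0,i=5, bit22=0)
  nb #.#.#: next=#  (t=2,i=14, bit21=1)
  nb #.#..: next=.  (t=0,i=14, bit20=0)
  nb #..##: next=#  (t=0,i=8, bit19=1)
  nb #..#.: next=.  (t=5,i=10, bit18=0)
  nb #...#: next=#  (t=0,i=1, bit17=1)
  nb #....: next=.  (t=1,i=5, bit16=0)
  nb .####: next=#  (t=0,i=10, bit15=1)
  nb .###.: next=#  (t=1,i=2, bit14=1)
  nb .##.#: next=.  (t=2,i=9, bit13=0)
  nb .##..: next=.  (t=0,i=6, bit12=0)
  nb .#.##: next=.  (t=0,i=4, bit11=0)
  nb .#.#.: next=#  (t=5,i=12, bit10=1)
  nb .#..#: next=#  (t=3,i=0, bit9=1)
  nb .#...: next=.  (t=0,i=0, bit8=0)
  nb ..###: next=#  (t=0,i=9, bit7=1)
  nb ..##.: next=.  (t=2,i=8, bit6=0)
  nb ..#.#: next=#  (t=0,i=3, bit5=1)
  nb ..#..: next=#  (t=3,i=10, bit4=1)
  nb ...##: next=.  (t=1,i=0, bit3=0)
  nb ...#.: next=#  (t=0,i=2, bit2=1)
  nb ....#: next=.  (t=1,i=6, bit1=0)
  nb .....: next=#  (t=3,i=6, bit0=1)
  bits 01111000001010101100011010110101 = 2016069301

2016069301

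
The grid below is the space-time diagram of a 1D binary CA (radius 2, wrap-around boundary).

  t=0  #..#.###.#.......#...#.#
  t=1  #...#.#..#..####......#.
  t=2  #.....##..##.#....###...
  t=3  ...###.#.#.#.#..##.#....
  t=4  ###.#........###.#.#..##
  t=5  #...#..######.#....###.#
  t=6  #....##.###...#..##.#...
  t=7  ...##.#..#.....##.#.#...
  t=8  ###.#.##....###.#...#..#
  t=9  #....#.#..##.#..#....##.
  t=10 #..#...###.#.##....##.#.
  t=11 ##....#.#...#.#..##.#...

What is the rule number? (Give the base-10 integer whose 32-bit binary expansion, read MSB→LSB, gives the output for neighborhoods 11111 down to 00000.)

  [31] ##### => #  t=4,i=0
  [30] ####. => .  t=1,i=14
  [29] ###.# => .  t=0,i=7
  [28] ###.. => .  t=1,i=15
  [27] ##.## => .  t=5,i=22
  [26] ##.#. => .  t=0,i=8
  [25] ##..# => .  t=0,i=1
  [24] ##... => .  t=1,i=16
  [23] #.### => .  t=0,i=5
  [22] #.##. => .  t=0,i=23
  [21] #.#.# => .  t=3,i=7
  [20] #.#.. => #  t=0,i=9
  [19] #..## => #  t=1,i=11
  [18] #..#. => .  t=0,i=2
  [17] #...# => .  t=0,i=19
  [16] #.... => .  t=0,i=11
  [15] .#### => #  t=1,i=13
  [14] .###. => #  t=0,i=6
  [13] .##.# => #  t=2,i=11
  [12] .##.. => #  t=0,i=0
  [11] .#.## => #  t=0,i=4
  [10] .#.#. => .  t=1,i=5
  [9] .#..# => #  t=1,i=7
  [8] .#... => .  t=0,i=10
  [7] ..### => .  t=1,i=12
  [6] ..##. => .  t=2,i=6
  [5] ..#.# => .  t=0,i=3
  [4] ..#.. => .  t=0,i=17
  [3] ...## => #  t=2,i=5
  [2] ...#. => .  t=0,i=16
  [1] ....# => #  t=0,i=15
  [0] ..... => #  t=0,i=12
  bits 10000000000110001111101000001011 = 2149120523

2149120523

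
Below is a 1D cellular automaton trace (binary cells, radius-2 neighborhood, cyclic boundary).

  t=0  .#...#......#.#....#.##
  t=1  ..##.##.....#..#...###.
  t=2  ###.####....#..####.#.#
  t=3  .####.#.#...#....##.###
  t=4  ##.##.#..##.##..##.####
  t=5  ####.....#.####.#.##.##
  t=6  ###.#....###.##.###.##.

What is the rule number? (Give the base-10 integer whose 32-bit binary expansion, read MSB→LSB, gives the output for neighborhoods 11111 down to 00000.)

3957479800

  [31] ##### => #  t=4,i=21
  [30] ####. => #  t=2,i=1
  [29] ###.# => #  t=2,i=2
  [28] ###.. => .  t=1,i=21
  [27] ##.## => #  t=1,i=4
  [26] ##.#. => .  t=0,i=0
  [25] ##..# => #  t=4,i=14
  [24] ##... => #  t=1,i=7
  [23] #.### => #  t=2,i=4
  [22] #.##. => #  t=0,i=21
  [21] #.#.# => #  t=2,i=20
  [20] #.#.. => .  t=0,i=1
  [19] #..## => .  t=2,i=14
  [18] #..#. => .  t=1,i=14
  [17] #...# => #  t=0,i=3
  [16] #.... => .  t=0,i=7
  [15] .#### => .  t=2,i=0
  [14] .###. => #  t=1,i=20
  [13] .##.# => .  t=0,i=22
  [12] .##.. => #  t=1,i=6
  [11] .#.## => #  t=0,i=20
  [10] .#.#. => .  t=0,i=13
  [9] .#..# => .  t=1,i=13
  [8] .#... => #  t=0,i=2
  [7] ..### => .  t=1,i=19
  [6] ..##. => #  t=1,i=2
  [5] ..#.# => #  t=0,i=12
  [4] ..#.. => #  t=0,i=5
  [3] ...## => #  t=1,i=1
  [2] ...#. => .  t=0,i=4
  [1] ....# => .  t=0,i=10
  [0] ..... => .  t=0,i=8
  bits 11101011111000100101100101111000 = 3957479800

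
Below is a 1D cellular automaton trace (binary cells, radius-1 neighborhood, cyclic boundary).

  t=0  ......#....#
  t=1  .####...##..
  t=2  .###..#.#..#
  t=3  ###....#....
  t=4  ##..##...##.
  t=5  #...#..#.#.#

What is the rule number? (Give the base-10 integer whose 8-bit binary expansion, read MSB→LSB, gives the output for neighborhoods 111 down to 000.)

  ###|#  b7=1 t=1,i=2
  ##.|.  b6=0 t=1,i=4
  #.#|#  b5=1 t=2,i=0
  #..|.  b4=0 t=0,i=0
  .##|#  b3=1 t=1,i=1
  .#.|.  b2=0 t=0,i=6
  ..#|.  b1=0 t=0,i=5
  ...|#  b0=1 t=0,i=1
  bits 10101001 = 169

169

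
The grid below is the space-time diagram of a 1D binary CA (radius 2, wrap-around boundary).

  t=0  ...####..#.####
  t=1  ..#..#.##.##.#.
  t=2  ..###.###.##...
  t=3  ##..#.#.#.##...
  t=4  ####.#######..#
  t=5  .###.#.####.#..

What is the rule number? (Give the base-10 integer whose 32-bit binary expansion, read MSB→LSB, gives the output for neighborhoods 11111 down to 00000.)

  [31] ##### => #  t=4,i=1
  [30] ####. => #  t=0,i=5
  [29] ###.# => #  t=2,i=4
  [28] ###.. => .  t=0,i=6
  [27] ##.## => .  t=1,i=9
  [26] ##.#. => .  t=1,i=12
  [25] ##..# => #  t=0,i=7
  [24] ##... => .  t=0,i=0
  [23] #.### => #  t=0,i=11
  [22] #.##. => #  t=1,i=7
  [21] #.#.# => #  t=3,i=6
  [20] #.#.. => .  t=1,i=13
  [19] #..## => .  t=4,i=13
  [18] #..#. => #  t=0,i=8
  [17] #...# => .  t=0,i=1
  [16] #.... => .  t=2,i=13
  [15] .#### => .  t=0,i=4
  [14] .###. => .  t=2,i=3
  [13] .##.# => #  t=1,i=8
  [12] .##.. => #  t=2,i=11
  [11] .#.## => #  t=0,i=10
  [10] .#.#. => #  t=3,i=5
  [9] .#..# => #  t=1,i=3
  [8] .#... => .  t=1,i=14
  [7] ..### => .  t=0,i=3
  [6] ..##. => #  t=3,i=0
  [5] ..#.# => .  t=0,i=9
  [4] ..#.. => #  t=1,i=2
  [3] ...## => #  t=0,i=2
  [2] ...#. => .  t=1,i=1
  [1] ....# => #  t=2,i=0
  [0] ..... => .  t=2,i=14
  bits 11100010111001000011111001011010 = 3806608986

3806608986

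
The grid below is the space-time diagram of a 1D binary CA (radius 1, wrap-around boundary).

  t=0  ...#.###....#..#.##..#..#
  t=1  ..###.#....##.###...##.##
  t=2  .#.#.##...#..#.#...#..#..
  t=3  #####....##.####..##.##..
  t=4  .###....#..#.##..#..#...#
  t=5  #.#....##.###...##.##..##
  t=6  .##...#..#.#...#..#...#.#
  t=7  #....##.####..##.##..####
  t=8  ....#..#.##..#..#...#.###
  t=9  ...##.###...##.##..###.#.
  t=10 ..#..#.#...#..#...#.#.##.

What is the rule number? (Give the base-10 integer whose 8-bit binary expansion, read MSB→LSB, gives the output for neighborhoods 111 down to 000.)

166

  ### -> #   bit 7 = 1  t=0,i=6
  ##. -> .   bit 6 = 0  t=0,i=7
  #.# -> #   bit 5 = 1  t=0,i=4
  #.. -> .   bit 4 = 0  t=0,i=0
  .## -> .   bit 3 = 0  t=0,i=5
  .#. -> #   bit 2 = 1  t=0,i=3
  ..# -> #   bit 1 = 1  t=0,i=2
  ... -> .   bit 0 = 0  t=0,i=1
  bits 10100110 = 166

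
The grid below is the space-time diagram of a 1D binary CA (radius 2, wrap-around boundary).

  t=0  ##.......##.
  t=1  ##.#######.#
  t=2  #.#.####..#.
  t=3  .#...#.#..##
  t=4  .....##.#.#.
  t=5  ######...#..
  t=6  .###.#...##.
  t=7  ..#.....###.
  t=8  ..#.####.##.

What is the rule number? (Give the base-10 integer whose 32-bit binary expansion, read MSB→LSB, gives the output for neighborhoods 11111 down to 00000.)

2554451579

  ##### -> #   bit 31 = 1  t=1,i=5
  ####. -> .   bit 30 = 0  t=1,i=8
  ###.# -> .   bit 29 = 0  t=1,i=1
  ###.. -> #   bit 28 = 1  t=2,i=7
  ##.## -> #   bit 27 = 1  t=0,i=11
  ##.#. -> .   bit 26 = 0  t=3,i=0
  ##..# -> .   bit 25 = 0  t=2,i=8
  ##... -> .   bit 24 = 0  t=0,i=2
  #.### -> .   bit 23 = 0  t=1,i=3
  #.##. -> #   bit 22 = 1  t=0,i=0
  #.#.# -> .   bit 21 = 0  t=2,i=0
  #.#.. -> .   bit 20 = 0  t=3,i=1
  #..## -> .   bit 19 = 0  t=3,i=9
  #..#. -> .   bit 18 = 0  t=2,i=9
  #...# -> .   bit 17 = 0  t=3,i=3
  #.... -> #   bit 16 = 1  t=0,i=3
  .#### -> #   bit 15 = 1  t=1,i=4
  .###. -> #   bit 14 = 1  t=1,i=0
  .##.# -> .   bit 13 = 0  t=0,i=10
  .##.. -> #   bit 12 = 1  t=0,i=1
  .#.## -> .   bit 11 = 0  t=2,i=3
  .#.#. -> #   bit 10 = 1  t=2,i=1
  .#..# -> #   bit 9 = 1  t=3,i=8
  .#... -> .   bit 8 = 0  t=3,i=2
  ..### -> .   bit 7 = 0  t=5,i=0
  ..##. -> #   bit 6 = 1  t=0,i=9
  ..#.# -> #   bit 5 = 1  t=2,i=10
  ..#.. -> #   bit 4 = 1  t=5,i=9
  ...## -> #   bit 3 = 1  t=0,i=8
  ...#. -> .   bit 2 = 0  t=3,i=4
  ....# -> #   bit 1 = 1  t=0,i=7
  ..... -> #   bit 0 = 1  t=0,i=4
  bits 10011000010000011101011001111011 = 2554451579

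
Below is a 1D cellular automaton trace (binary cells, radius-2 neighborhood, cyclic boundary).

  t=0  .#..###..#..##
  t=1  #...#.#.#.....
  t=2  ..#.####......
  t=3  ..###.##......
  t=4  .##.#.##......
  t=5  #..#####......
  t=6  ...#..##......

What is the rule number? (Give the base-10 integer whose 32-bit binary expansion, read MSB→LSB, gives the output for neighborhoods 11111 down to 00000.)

1961237672

  nb #####: next=.  (t=5,i=5, bit31=0)
  nb ####.: next=#  (t=2,i=6, bit30=1)
  nb ###.#: next=#  (t=3,i=4, bit29=1)
  nb ###..: next=#  (t=0,i=6, bit28=1)
  nb ##.##: next=.  (t=3,i=5, bit27=0)
  nb ##.#.: next=#  (t=0,i=0, bit26=1)
  nb ##..#: next=.  (t=0,i=7, bit25=0)
  nb ##...: next=.  (t=2,i=8, bit24=0)
  nb #.###: next=#  (t=2,i=4, bit23=1)
  nb #.##.: next=#  (t=3,i=6, bit22=1)
  nb #.#.#: next=#  (t=1,i=6, bit21=1)
  nb #.#..: next=.  (t=0,i=1, bit20=0)
  nb #..##: next=.  (t=0,i=3, bit19=0)
  nb #..#.: next=#  (t=0,i=8, bit18=1)
  nb #...#: next=#  (t=1,i=2, bit17=1)
  nb #....: next=.  (t=1,i=10, bit16=0)
  nb .####: next=.  (t=2,i=5, bit15=0)
  nb .###.: next=.  (t=0,i=5, bit14=0)
  nb .##.#: next=.  (t=0,i=13, bit13=0)
  nb .##..: next=#  (t=3,i=7, bit12=1)
  nb .#.##: next=#  (t=2,i=3, bit11=1)
  nb .#.#.: next=#  (t=1,i=5, bit10=1)
  nb .#..#: next=.  (t=0,i=2, bit9=0)
  nb .#...: next=.  (t=1,i=1, bit8=0)
  nb ..###: next=#  (t=0,i=4, bit7=1)
  nb ..##.: next=.  (t=0,i=12, bit6=0)
  nb ..#.#: next=#  (t=1,i=4, bit5=1)
  nb ..#..: next=.  (t=0,i=9, bit4=0)
  nb ...##: next=#  (t=3,i=1, bit3=1)
  nb ...#.: next=.  (t=1,i=3, bit2=0)
  nb ....#: next=.  (t=1,i=12, bit1=0)
  nb .....: next=.  (t=1,i=11, bit0=0)
  bits 01110100111001100001110010101000 = 1961237672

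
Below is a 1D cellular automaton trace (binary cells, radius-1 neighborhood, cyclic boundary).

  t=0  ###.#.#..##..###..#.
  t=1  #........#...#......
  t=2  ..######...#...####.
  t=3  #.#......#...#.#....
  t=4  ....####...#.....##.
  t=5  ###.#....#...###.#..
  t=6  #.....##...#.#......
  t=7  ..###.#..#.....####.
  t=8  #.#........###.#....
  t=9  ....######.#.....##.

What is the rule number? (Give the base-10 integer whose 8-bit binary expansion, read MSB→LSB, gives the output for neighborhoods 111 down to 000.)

  [7] ### => .  t=0,i=1
  [6] ##. => .  t=0,i=2
  [5] #.# => .  t=0,i=3
  [4] #.. => .  t=0,i=7
  [3] .## => #  t=0,i=0
  [2] .#. => .  t=0,i=4
  [1] ..# => .  t=0,i=8
  [0] ... => #  t=1,i=2
  bits 00001001 = 9

9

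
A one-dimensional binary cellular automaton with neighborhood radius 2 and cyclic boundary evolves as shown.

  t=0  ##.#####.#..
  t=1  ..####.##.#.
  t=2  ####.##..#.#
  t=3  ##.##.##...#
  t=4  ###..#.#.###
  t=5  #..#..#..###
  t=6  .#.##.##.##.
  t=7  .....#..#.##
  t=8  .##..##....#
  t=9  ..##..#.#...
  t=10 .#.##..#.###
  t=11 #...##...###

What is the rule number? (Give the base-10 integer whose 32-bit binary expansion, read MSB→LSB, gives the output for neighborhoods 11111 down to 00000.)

2927875993

  ##### -> #   bit 31 = 1  t=0,i=5
  ####. -> .   bit 30 = 0  t=0,i=6
  ###.# -> #   bit 29 = 1  t=0,i=7
  ###.. -> .   bit 28 = 0  t=4,i=2
  ##.## -> #   bit 27 = 1  t=0,i=2
  ##.#. -> #   bit 26 = 1  t=0,i=8
  ##..# -> #   bit 25 = 1  t=2,i=7
  ##... -> .   bit 24 = 0  t=3,i=8
  #.### -> #   bit 23 = 1  t=0,i=3
  #.##. -> .   bit 22 = 0  t=1,i=7
  #.#.# -> .   bit 21 = 0  t=4,i=7
  #.#.. -> .   bit 20 = 0  t=0,i=9
  #..## -> .   bit 19 = 0  t=0,i=11
  #..#. -> .   bit 18 = 0  t=2,i=8
  #...# -> #   bit 17 = 1  t=1,i=0
  #.... -> #   bit 16 = 1  t=7,i=1
  .#### -> #   bit 15 = 1  t=0,i=4
  .###. -> #   bit 14 = 1  t=3,i=0
  .##.# -> .   bit 13 = 0  t=0,i=1
  .##.. -> #   bit 12 = 1  t=2,i=6
  .#.## -> .   bit 11 = 0  t=2,i=10
  .#.#. -> #   bit 10 = 1  t=4,i=6
  .#..# -> #   bit 9 = 1  t=0,i=10
  .#... -> #   bit 8 = 1  t=1,i=11
  ..### -> #   bit 7 = 1  t=1,i=2
  ..##. -> .   bit 6 = 0  t=0,i=0
  ..#.# -> .   bit 5 = 0  t=2,i=9
  ..#.. -> #   bit 4 = 1  t=5,i=3
  ...## -> #   bit 3 = 1  t=1,i=1
  ...#. -> .   bit 2 = 0  t=7,i=4
  ....# -> .   bit 1 = 0  t=7,i=3
  ..... -> #   bit 0 = 1  t=7,i=2
  bits 10101110100000111101011110011001 = 2927875993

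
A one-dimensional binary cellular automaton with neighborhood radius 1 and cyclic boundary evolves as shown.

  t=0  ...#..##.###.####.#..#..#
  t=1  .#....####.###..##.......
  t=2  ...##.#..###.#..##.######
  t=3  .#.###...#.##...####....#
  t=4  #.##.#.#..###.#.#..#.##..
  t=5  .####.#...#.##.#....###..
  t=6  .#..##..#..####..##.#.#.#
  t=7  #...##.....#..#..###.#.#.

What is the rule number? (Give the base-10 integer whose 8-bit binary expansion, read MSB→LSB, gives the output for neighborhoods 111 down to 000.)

  ###|.  b7=0 t=0,i=10
  ##.|#  b6=1 t=0,i=7
  #.#|#  b5=1 t=0,i=8
  #..|.  b4=0 t=0,i=0
  .##|#  b3=1 t=0,i=6
  .#.|.  b2=0 t=0,i=3
  ..#|.  b1=0 t=0,i=2
  ...|#  b0=1 t=0,i=1
  bits 01101001 = 105

105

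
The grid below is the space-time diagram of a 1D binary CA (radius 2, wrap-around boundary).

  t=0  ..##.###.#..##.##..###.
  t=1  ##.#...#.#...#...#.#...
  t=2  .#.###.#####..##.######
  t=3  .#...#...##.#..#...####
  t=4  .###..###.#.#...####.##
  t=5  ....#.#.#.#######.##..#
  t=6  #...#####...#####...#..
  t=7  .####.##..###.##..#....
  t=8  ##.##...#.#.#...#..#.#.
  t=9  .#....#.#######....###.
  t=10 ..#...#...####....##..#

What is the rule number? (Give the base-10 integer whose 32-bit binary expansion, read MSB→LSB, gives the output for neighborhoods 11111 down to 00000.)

  ##### -> #   bit 31 = 1  t=2,i=9
  ####. -> #   bit 30 = 1  t=2,i=10
  ###.# -> #   bit 29 = 1  t=0,i=7
  ###.. -> .   bit 28 = 0  t=0,i=21
  ##.## -> .   bit 27 = 0  t=0,i=4
  ##.#. -> .   bit 26 = 0  t=0,i=8
  ##..# -> #   bit 25 = 1  t=0,i=17
  ##... -> .   bit 24 = 0  t=0,i=22
  #.### -> .   bit 23 = 0  t=0,i=5
  #.##. -> .   bit 22 = 0  t=0,i=15
  #.#.# -> #   bit 21 = 1  t=2,i=1
  #.#.. -> #   bit 20 = 1  t=0,i=9
  #..## -> .   bit 19 = 0  t=0,i=11
  #..#. -> .   bit 18 = 0  t=3,i=14
  #...# -> #   bit 17 = 1  t=0,i=0
  #.... -> .   bit 16 = 0  t=5,i=1
  .#### -> .   bit 15 = 0  t=2,i=8
  .###. -> .   bit 14 = 0  t=0,i=6
  .##.# -> #   bit 13 = 1  t=0,i=3
  .##.. -> .   bit 12 = 0  t=0,i=16
  .#.## -> .   bit 11 = 0  t=2,i=2
  .#.#. -> #   bit 10 = 1  t=1,i=8
  .#..# -> .   bit 9 = 0  t=0,i=10
  .#... -> #   bit 8 = 1  t=1,i=4
  ..### -> #   bit 7 = 1  t=0,i=19
  ..##. -> .   bit 6 = 0  t=0,i=2
  ..#.# -> #   bit 5 = 1  t=1,i=7
  ..#.. -> .   bit 4 = 0  t=1,i=13
  ...## -> #   bit 3 = 1  t=0,i=1
  ...#. -> .   bit 2 = 0  t=1,i=6
  ....# -> .   bit 1 = 0  t=5,i=2
  ..... -> #   bit 0 = 1  t=7,i=21
  bits 11100010001100100010010110101001 = 3794937257

3794937257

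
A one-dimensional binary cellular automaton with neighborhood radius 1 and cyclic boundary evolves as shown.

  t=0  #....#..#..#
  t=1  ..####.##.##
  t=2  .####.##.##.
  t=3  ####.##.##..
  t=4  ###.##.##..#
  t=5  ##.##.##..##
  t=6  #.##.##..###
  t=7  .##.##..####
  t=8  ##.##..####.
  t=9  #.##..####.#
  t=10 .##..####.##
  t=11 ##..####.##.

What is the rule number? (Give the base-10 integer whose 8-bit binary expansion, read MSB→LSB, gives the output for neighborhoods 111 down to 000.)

175

  ### -> #   bit 7 = 1  t=1,i=3
  ##. -> .   bit 6 = 0  t=0,i=0
  #.# -> #   bit 5 = 1  t=1,i=6
  #.. -> .   bit 4 = 0  t=0,i=1
  .## -> #   bit 3 = 1  t=0,i=11
  .#. -> #   bit 2 = 1  t=0,i=5
  ..# -> #   bit 1 = 1  t=0,i=4
  ... -> #   bit 0 = 1  t=0,i=2
  bits 10101111 = 175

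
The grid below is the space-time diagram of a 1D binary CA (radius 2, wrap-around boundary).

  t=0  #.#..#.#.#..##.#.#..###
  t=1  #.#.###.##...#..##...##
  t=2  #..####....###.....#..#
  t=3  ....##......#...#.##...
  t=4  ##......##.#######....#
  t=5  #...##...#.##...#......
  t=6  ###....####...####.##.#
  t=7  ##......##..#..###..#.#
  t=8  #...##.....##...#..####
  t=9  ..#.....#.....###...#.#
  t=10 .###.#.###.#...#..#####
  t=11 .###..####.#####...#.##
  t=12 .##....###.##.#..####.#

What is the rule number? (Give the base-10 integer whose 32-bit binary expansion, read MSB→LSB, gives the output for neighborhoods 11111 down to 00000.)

1620503861

  [31] ##### => .  t=4,i=13
  [30] ####. => #  t=0,i=22
  [29] ###.# => #  t=0,i=0
  [28] ###.. => .  t=2,i=6
  [27] ##.## => .  t=1,i=7
  [26] ##.#. => .  t=0,i=1
  [25] ##..# => .  t=2,i=1
  [24] ##... => .  t=1,i=10
  [23] #.### => #  t=1,i=4
  [22] #.##. => .  t=1,i=8
  [21] #.#.# => .  t=0,i=7
  [20] #.#.. => #  t=0,i=2
  [19] #..## => .  t=0,i=11
  [18] #..#. => #  t=0,i=4
  [17] #...# => #  t=1,i=11
  [16] #.... => .  t=2,i=8
  [15] .#### => #  t=0,i=21
  [14] .###. => #  t=1,i=5
  [13] .##.# => #  t=0,i=13
  [12] .##.. => .  t=1,i=9
  [11] .#.## => #  t=1,i=3
  [10] .#.#. => #  t=0,i=6
  [9] .#..# => .  t=0,i=3
  [8] .#... => #  t=3,i=13
  [7] ..### => .  t=0,i=20
  [6] ..##. => .  t=0,i=12
  [5] ..#.# => #  t=0,i=5
  [4] ..#.. => #  t=1,i=13
  [3] ...## => .  t=1,i=20
  [2] ...#. => #  t=1,i=12
  [1] ....# => .  t=2,i=9
  [0] ..... => #  t=2,i=16
  bits 01100000100101101110110100110101 = 1620503861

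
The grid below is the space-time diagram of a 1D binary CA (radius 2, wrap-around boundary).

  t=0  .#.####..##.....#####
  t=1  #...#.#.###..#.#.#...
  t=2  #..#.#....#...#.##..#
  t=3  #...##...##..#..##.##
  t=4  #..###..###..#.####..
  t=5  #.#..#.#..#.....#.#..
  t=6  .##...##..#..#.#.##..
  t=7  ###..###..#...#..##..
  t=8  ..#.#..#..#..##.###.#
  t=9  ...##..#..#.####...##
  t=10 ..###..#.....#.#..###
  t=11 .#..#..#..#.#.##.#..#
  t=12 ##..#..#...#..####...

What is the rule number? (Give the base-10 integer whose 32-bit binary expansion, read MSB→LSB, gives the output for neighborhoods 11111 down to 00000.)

  nb #####: next=.  (t=0,i=18, bit31=0)
  nb ####.: next=.  (t=0,i=5, bit30=0)
  nb ###.#: next=.  (t=0,i=20, bit29=0)
  nb ###..: next=#  (t=0,i=6, bit28=1)
  nb ##.##: next=#  (t=3,i=18, bit27=1)
  nb ##.#.: next=#  (t=0,i=0, bit26=1)
  nb ##..#: next=.  (t=0,i=7, bit25=0)
  nb ##...: next=.  (t=0,i=11, bit24=0)
  nb #.###: next=.  (t=0,i=3, bit23=0)
  nb #.##.: next=#  (t=2,i=16, bit22=1)
  nb #.#.#: next=.  (t=0,i=1, bit21=0)
  nb #.#..: next=#  (t=1,i=17, bit20=1)
  nb #..##: next=#  (t=0,i=8, bit19=1)
  nb #..#.: next=.  (t=1,i=12, bit18=0)
  nb #...#: next=.  (t=1,i=2, bit17=0)
  nb #....: next=.  (t=0,i=12, bit16=0)
  nb .####: next=#  (t=0,i=4, bit15=1)
  nb .###.: next=.  (t=1,i=9, bit14=0)
  nb .##.#: next=#  (t=3,i=17, bit13=1)
  nb .##..: next=#  (t=0,i=10, bit12=1)
  nb .#.##: next=.  (t=0,i=2, bit11=0)
  nb .#.#.: next=#  (t=1,i=5, bit10=1)
  nb .#..#: next=.  (t=3,i=14, bit9=0)
  nb .#...: next=.  (t=1,i=1, bit8=0)
  nb ..###: next=.  (t=0,i=16, bit7=0)
  nb ..##.: next=#  (t=0,i=9, bit6=1)
  nb ..#.#: next=.  (t=1,i=4, bit5=0)
  nb ..#..: next=#  (t=1,i=0, bit4=1)
  nb ...##: next=#  (t=0,i=15, bit3=1)
  nb ...#.: next=#  (t=1,i=3, bit2=1)
  nb ....#: next=.  (t=0,i=14, bit1=0)
  nb .....: next=#  (t=0,i=13, bit0=1)
  bits 00011100010110001011010001011101 = 475575389

475575389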